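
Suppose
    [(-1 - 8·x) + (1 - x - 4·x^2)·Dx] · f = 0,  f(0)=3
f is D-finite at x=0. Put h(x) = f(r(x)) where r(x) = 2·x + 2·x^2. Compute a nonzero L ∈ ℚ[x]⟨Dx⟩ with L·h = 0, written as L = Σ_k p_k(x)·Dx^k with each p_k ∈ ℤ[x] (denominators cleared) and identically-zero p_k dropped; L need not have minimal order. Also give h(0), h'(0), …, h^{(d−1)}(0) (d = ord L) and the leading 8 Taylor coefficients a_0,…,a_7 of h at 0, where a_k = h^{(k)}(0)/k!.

L = (2 + 36·x + 96·x^2 + 64·x^3) + (-1 + 2·x + 18·x^2 + 32·x^3 + 16·x^4)·Dx  (order 1).
h: a_k = 3, 6, 66, 336, 2100, 12456, 74520, 445824, …
ICs: h(0) = 3.

f: a_k = 3, 3, 15, 27, 87, 195, 543, 1323, …
f∘r: x↦r, Dx↦Dx/r' in L_f ⇒ L₀.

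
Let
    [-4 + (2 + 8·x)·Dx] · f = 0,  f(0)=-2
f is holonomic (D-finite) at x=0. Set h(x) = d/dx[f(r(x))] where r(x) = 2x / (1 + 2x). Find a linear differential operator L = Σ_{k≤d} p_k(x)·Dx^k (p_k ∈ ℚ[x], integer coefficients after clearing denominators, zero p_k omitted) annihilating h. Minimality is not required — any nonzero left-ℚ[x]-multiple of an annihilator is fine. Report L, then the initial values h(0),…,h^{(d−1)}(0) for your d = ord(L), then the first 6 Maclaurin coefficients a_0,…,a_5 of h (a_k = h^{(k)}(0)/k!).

f: a_k = -2, -4, 4, -8, 20, -56, …
L₀ from L_f via x↦r, Dx↦r'^{-1}Dx.
h₀' ⇒ L via d/dx closure of L₀.
L = (-8 - 40·x) + (-1 - 12·x - 20·x^2)·Dx  (order 1).
h: a_k = -8, 64, -480, 3840, -32640, 288768, …
ICs: h(0) = -8.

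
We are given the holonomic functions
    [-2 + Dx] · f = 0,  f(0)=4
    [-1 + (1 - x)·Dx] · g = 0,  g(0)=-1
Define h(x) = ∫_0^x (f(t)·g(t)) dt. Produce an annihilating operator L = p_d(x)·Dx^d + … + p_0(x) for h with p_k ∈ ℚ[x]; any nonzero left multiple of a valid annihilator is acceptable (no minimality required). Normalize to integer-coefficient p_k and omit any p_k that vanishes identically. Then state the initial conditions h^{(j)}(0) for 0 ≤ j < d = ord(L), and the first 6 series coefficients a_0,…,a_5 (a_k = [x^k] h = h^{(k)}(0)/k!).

L = (3 - 2·x)·Dx + (-1 + x)·Dx^2  (order 2).
h: a_k = 0, -4, -6, -20/3, -19/3, -28/5, …
ICs: h(0) = 0, h′(0) = -4.

f: a_k = 4, 8, 8, 16/3, 8/3, 16/15, …
g: a_k = -1, -1, -1, -1, -1, -1, …
Sym-product of L_f,L_g gives L₀ (≤ ord 1).
Integrate: L := L₀·Dx.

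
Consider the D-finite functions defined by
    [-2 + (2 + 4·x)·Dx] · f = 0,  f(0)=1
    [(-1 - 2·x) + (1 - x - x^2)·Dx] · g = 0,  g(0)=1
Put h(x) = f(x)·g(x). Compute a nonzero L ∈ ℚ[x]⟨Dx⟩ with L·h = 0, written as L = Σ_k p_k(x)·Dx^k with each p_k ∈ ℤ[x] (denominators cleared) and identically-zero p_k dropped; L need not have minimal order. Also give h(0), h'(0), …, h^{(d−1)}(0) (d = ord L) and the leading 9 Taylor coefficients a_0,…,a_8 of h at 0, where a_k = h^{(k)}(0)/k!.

f: a_k = 1, 1, -1/2, 1/2, -5/8, 7/8, -21/16, 33/16, -429/128, …
g: a_k = 1, 1, 2, 3, 5, 8, 13, 21, 34, …
h₀=f·g: eliminate ⇒ L₀, order ≤ 1·1.
L = (2 + 3·x + 3·x^2) + (-1 - x + 3·x^2 + 2·x^3)·Dx  (order 1).
h: a_k = 1, 2, 5/2, 5, 55/8, 51/4, 293/16, 265/8, 6155/128, …
ICs: h(0) = 1.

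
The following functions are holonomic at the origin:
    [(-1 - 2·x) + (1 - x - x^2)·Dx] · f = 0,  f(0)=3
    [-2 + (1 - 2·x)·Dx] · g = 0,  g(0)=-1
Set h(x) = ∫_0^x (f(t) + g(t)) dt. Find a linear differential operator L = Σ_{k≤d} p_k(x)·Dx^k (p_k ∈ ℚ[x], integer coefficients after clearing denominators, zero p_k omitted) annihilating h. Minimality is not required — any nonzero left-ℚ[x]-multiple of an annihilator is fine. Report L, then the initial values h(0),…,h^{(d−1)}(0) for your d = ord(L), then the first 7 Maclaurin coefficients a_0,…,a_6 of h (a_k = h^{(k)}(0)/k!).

L = (-12·x + 12·x^2 - 8·x^3)·Dx + (4 - 6·x - 6·x^2 + 16·x^3 - 16·x^4)·Dx^2 + (-1 + 5·x - 9·x^2 + 6·x^3 + 2·x^4 - 4·x^5)·Dx^3  (order 3).
h: a_k = 0, 2, 1/2, 2/3, 1/4, -1/5, -4/3, …
ICs: h(0) = 0, h′(0) = 2, h′′(0) = 1.

f: a_k = 3, 3, 6, 9, 15, 24, 39, …
g: a_k = -1, -2, -4, -8, -16, -32, -64, …
Weyl lclm of L_f,L_g ⇒ L₀ (ord ≤ 2).
∫: right-multiply L₀ by Dx.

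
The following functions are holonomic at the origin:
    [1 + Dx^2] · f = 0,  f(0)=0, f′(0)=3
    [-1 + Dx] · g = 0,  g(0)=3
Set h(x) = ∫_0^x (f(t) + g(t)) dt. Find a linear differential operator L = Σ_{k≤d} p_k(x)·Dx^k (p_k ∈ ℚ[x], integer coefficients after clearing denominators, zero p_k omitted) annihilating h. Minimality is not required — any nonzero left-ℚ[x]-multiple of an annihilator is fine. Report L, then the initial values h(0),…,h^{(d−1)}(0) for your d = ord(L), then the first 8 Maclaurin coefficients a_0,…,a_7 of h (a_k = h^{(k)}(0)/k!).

f: a_k = 0, 3, 0, -1/2, 0, 1/40, 0, -1/1680, …
g: a_k = 3, 3, 3/2, 1/2, 1/8, 1/40, 1/240, 1/1680, …
f+g: L₀ = lclm(L_f,L_g), ord ≤ 2+1.
Integrate: L := L₀·Dx.
L = -Dx + Dx^2 - Dx^3 + Dx^4  (order 4).
h: a_k = 0, 3, 3, 1/2, 0, 1/40, 1/120, 1/1680, …
ICs: h(0) = 0, h′(0) = 3, h′′(0) = 6, h′′′(0) = 3.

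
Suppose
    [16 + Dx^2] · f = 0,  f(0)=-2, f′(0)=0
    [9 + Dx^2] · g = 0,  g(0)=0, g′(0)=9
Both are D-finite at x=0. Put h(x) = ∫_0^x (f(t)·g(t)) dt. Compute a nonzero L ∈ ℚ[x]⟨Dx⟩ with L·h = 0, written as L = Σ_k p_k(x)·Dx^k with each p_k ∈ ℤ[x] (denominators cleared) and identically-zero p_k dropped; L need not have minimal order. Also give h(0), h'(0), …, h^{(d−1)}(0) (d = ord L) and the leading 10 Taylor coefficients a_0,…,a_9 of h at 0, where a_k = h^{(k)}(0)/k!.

L = 49·Dx + 50·Dx^3 + Dx^5  (order 5).
h: a_k = 0, 0, -9, 0, 171/4, 0, -2801/40, 0, 137257/2240, 0, …
ICs: h(0) = 0, h′(0) = 0, h′′(0) = -18, h′′′(0) = 0, h′′′′(0) = 1026.

f: a_k = -2, 0, 16, 0, -64/3, 0, 512/45, 0, -1024/315, 0, …
g: a_k = 0, 9, 0, -27/2, 0, 243/40, 0, -729/560, 0, 729/4480, …
h₀=f·g: eliminate ⇒ L₀, order ≤ 2·2.
∫: right-multiply L₀ by Dx.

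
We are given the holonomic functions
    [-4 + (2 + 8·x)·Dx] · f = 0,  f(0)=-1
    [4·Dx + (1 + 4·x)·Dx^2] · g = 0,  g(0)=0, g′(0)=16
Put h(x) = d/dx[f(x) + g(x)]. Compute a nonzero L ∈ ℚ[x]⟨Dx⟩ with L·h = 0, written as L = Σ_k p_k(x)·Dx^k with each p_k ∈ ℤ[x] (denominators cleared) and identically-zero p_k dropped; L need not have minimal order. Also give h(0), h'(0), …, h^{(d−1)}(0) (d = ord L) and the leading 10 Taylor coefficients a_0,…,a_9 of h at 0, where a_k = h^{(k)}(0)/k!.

f: a_k = -1, -2, 2, -4, 10, -28, 84, -264, 858, -2860, …
g: a_k = 0, 16, -32, 256/3, -256, 4096/5, -8192/3, 65536/7, -32768, 1048576/9, …
Sum ⇒ L₀ = lclm(L_f,L_g) in ℚ(x)⟨Dx⟩.
h₀' ⇒ L via d/dx closure of L₀.
L = 8 + (10 + 40·x)·Dx + (1 + 8·x + 16·x^2)·Dx^2  (order 2).
h: a_k = 14, -60, 244, -984, 3956, -15880, 63688, -255280, 1022836, -4097064, …
ICs: h(0) = 14, h′(0) = -60.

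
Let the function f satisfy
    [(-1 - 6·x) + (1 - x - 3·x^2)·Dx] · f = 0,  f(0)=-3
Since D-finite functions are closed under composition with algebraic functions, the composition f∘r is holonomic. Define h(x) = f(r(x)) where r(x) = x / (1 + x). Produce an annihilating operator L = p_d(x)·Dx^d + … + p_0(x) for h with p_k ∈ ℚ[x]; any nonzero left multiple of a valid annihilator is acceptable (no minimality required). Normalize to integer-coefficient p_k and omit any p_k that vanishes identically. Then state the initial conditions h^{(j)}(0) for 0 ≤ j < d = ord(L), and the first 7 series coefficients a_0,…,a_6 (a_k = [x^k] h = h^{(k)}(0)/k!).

L = (1 + 7·x) + (-1 - 2·x + 2·x^2 + 3·x^3)·Dx  (order 1).
h: a_k = -3, -3, -9, 0, -27, 27, -108, …
ICs: h(0) = -3.

f: a_k = -3, -3, -12, -21, -57, -120, -291, …
L₀ from L_f via x↦r, Dx↦r'^{-1}Dx.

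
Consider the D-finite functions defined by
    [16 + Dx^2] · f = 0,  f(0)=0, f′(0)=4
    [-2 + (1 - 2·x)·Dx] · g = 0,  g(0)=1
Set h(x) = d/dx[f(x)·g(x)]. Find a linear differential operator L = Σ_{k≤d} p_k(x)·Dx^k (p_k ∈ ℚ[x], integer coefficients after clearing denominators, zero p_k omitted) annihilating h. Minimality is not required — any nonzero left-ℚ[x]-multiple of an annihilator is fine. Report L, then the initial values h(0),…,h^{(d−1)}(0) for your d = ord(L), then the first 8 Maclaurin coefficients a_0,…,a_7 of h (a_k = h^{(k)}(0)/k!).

L = (8 - 64·x + 64·x^2) + (-4 + 8·x)·Dx + (1 - 4·x + 4·x^2)·Dx^2  (order 2).
h: a_k = 4, 16, 16, 128/3, 448/3, 1792/5, 36608/45, 585728/315, …
ICs: h(0) = 4, h′(0) = 16.

f: a_k = 0, 4, 0, -32/3, 0, 128/15, 0, -1024/315, …
g: a_k = 1, 2, 4, 8, 16, 32, 64, 128, …
L₀ := L_f ⊗_s L_g (sym. prod.), ord ≤ 2.
h₀' ⇒ L via d/dx closure of L₀.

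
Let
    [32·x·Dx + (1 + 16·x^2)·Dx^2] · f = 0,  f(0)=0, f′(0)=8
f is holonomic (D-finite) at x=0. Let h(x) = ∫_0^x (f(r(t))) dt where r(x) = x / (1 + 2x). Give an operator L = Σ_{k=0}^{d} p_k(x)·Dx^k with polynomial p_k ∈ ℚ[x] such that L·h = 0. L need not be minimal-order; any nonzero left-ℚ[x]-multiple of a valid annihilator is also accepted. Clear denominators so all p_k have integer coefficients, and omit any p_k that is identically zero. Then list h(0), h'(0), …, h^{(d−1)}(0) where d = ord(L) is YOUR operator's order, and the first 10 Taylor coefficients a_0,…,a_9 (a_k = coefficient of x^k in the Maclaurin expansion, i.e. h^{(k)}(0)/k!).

f: a_k = 0, 8, 0, -128/3, 0, 2048/5, 0, -32768/7, 0, 524288/9, …
f∘r: x↦r, Dx↦Dx/r' in L_f ⇒ L₀.
h=∫h₀ ⇒ L = L₀·Dx.
L = (4 + 40·x)·Dx^2 + (1 + 4·x + 20·x^2)·Dx^3  (order 3).
h: a_k = 0, 0, 4, -16/3, -8/3, 192/5, -1216/15, -2816/21, 8896/7, -7168/3, …
ICs: h(0) = 0, h′(0) = 0, h′′(0) = 8.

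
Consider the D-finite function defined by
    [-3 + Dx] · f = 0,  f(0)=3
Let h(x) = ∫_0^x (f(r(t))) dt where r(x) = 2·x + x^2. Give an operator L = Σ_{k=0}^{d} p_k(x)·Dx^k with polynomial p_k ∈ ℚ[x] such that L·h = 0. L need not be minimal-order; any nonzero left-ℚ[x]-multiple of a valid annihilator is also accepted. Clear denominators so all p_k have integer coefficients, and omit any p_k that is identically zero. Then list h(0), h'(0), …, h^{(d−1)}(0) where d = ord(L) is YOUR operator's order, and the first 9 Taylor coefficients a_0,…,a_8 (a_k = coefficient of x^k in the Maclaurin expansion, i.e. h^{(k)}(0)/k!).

L = (-6 - 6·x)·Dx + Dx^2  (order 2).
h: a_k = 0, 3, 9, 21, 81/2, 135/2, 999/10, 9369/70, 46089/280, …
ICs: h(0) = 0, h′(0) = 3.

f: a_k = 3, 9, 27/2, 27/2, 81/8, 243/40, 243/80, 729/560, 2187/4480, …
Change of var in L_f (x↦r) gives L₀.
h=∫h₀ ⇒ L = L₀·Dx.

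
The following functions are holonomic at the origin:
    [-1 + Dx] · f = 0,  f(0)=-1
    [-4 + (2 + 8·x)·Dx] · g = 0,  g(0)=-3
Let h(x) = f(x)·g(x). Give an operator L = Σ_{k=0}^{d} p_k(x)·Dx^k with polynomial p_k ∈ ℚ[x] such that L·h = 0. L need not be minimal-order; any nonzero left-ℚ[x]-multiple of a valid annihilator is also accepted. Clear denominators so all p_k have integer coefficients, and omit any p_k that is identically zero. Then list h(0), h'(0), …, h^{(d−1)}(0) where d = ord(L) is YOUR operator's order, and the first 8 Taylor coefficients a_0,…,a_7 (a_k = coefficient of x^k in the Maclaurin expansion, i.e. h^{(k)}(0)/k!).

f: a_k = -1, -1, -1/2, -1/6, -1/24, -1/120, -1/720, -1/5040, …
g: a_k = -3, -6, 6, -12, 30, -84, 252, -792, …
h₀=f·g: eliminate ⇒ L₀, order ≤ 1·1.
L = (-3 - 4·x) + (1 + 4·x)·Dx  (order 1).
h: a_k = 3, 9, 3/2, 19/2, -159/8, 2371/40, -43487/240, 323377/560, …
ICs: h(0) = 3.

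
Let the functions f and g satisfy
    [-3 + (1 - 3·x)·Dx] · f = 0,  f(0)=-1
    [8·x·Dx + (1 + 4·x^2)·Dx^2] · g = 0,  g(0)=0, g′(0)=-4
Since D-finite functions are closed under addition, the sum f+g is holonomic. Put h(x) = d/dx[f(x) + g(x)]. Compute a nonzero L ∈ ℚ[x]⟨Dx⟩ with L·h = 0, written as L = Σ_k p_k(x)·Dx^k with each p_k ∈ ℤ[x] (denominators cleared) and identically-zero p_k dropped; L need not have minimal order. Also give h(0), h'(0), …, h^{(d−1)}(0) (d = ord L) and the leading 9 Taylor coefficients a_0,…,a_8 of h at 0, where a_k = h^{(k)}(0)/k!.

f: a_k = -1, -3, -9, -27, -81, -243, -729, -2187, -6561, …
g: a_k = 0, -4, 0, 16/3, 0, -64/5, 0, 256/7, 0, …
h₀=f+g: left-lcm gives L₀, ord ≤ 3.
h=h₀': d/dx-closure on L₀ ⇒ L.
L = (-24 + 288·x + 288·x^2) + (31 - 24·x + 204·x^2 + 288·x^3)·Dx + (-3 + 5·x + 20·x^3 + 48·x^4)·Dx^2  (order 2).
h: a_k = -7, -18, -65, -324, -1279, -4374, -15053, -52488, -178171, …
ICs: h(0) = -7, h′(0) = -18.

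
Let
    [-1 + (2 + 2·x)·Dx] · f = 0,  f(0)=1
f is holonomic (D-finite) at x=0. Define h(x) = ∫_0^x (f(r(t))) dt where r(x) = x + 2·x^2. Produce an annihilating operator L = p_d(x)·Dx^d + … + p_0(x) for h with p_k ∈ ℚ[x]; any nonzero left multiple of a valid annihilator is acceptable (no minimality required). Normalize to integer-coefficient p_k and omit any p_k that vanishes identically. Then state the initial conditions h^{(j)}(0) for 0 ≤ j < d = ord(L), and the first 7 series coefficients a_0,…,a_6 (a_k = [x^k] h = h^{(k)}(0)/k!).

f: a_k = 1, 1/2, -1/8, 1/16, -5/128, 7/256, -21/1024, …
Substitute x→r, Dx→(1/r')Dx; clear ⇒ L₀.
∫: right-multiply L₀ by Dx.
L = (-1 - 4·x)·Dx + (2 + 2·x + 4·x^2)·Dx^2  (order 2).
h: a_k = 0, 1, 1/4, 7/24, -7/64, -21/640, 119/1536, …
ICs: h(0) = 0, h′(0) = 1.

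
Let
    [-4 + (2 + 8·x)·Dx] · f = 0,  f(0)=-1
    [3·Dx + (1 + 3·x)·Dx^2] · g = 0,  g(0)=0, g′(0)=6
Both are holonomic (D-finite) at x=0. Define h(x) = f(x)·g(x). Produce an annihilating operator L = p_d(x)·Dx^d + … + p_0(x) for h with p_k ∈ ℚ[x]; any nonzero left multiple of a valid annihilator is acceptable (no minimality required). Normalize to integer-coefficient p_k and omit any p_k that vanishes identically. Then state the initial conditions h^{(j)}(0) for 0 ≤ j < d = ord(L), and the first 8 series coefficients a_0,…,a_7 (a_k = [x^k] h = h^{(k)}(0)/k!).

f: a_k = -1, -2, 2, -4, 10, -28, 84, -264, …
g: a_k = 0, 6, -9, 18, -81/2, 486/5, -243, 4374/7, …
L₀ := L_f ⊗_s L_g (sym. prod.), ord ≤ 2.
L = (6 + 12·x) + (-1 - 4·x)·Dx + (1 + 11·x + 40·x^2 + 48·x^3)·Dx^2  (order 2).
h: a_k = 0, -6, -3, 12, -75/2, 579/5, -1812/5, 40374/35, …
ICs: h(0) = 0, h′(0) = -6.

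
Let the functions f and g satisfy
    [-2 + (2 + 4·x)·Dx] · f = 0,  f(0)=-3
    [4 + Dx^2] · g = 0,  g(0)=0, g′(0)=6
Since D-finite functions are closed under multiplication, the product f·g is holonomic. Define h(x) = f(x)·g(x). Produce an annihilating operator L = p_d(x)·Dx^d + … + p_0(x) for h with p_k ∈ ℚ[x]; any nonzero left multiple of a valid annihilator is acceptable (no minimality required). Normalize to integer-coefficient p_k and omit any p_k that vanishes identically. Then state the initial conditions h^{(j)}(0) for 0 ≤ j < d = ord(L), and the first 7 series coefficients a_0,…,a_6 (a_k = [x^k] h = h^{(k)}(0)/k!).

f: a_k = -3, -3, 3/2, -3/2, 15/8, -21/8, 63/16, …
g: a_k = 0, 6, 0, -4, 0, 4/5, 0, …
f·g: L₀ = L_f ⊗_s L_g, ord ≤ 1·2.
L = (7 + 16·x + 16·x^2) + (-2 - 4·x)·Dx + (1 + 4·x + 4·x^2)·Dx^2  (order 2).
h: a_k = 0, -18, -18, 21, 3, 57/20, -243/20, …
ICs: h(0) = 0, h′(0) = -18.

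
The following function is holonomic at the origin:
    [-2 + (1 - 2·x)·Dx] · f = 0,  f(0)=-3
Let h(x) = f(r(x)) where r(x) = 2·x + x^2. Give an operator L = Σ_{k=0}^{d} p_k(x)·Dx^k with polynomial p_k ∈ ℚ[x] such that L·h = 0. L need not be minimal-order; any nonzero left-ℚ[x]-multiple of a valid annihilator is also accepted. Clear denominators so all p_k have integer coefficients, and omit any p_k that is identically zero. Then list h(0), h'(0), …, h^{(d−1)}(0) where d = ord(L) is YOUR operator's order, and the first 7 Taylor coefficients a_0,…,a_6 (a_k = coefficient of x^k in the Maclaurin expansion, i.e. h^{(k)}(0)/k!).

L = (4 + 4·x) + (-1 + 4·x + 2·x^2)·Dx  (order 1).
h: a_k = -3, -12, -54, -240, -1068, -4752, -21144, …
ICs: h(0) = -3.

f: a_k = -3, -6, -12, -24, -48, -96, -192, …
f∘r: x↦r, Dx↦Dx/r' in L_f ⇒ L₀.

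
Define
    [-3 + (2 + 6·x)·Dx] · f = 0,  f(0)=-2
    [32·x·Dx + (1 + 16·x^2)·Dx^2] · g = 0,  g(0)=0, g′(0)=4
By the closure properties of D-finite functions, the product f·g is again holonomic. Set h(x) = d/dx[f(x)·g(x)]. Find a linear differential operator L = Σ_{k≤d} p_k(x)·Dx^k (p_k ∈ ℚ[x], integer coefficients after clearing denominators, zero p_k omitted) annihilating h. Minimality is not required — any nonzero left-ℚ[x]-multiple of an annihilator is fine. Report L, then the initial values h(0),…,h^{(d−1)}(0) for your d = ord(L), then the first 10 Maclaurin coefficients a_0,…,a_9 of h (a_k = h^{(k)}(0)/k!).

f: a_k = -2, -3, 9/4, -27/8, 405/64, -1701/128, 15309/512, -72171/1024, 2814669/16384, -14073345/32768, …
g: a_k = 0, 4, 0, -64/3, 0, 1024/5, 0, -16384/7, 0, 262144/9, …
Product ⇒ symmetric product L₀, ord ≤ 2.
h=h₀': d/dx-closure on L₀ ⇒ L.
L = (303 + 5760·x - 7200·x^2 - 55296·x^3 - 20736·x^4) + (364 + 3780·x + 4992·x^2 - 64512·x^3 - 193536·x^4 - 82944·x^5)·Dx + (36 - 40·x - 828·x^2 - 4096·x^3 - 24192·x^4 - 55296·x^5 - 27648·x^6)·Dx^2  (order 2).
h: a_k = -8, -24, 155, 202, -34583/16, -285867/80, 22966919/640, 56735583/1120, -16044188045/28672, -70892563561/86016, …
ICs: h(0) = -8, h′(0) = -24.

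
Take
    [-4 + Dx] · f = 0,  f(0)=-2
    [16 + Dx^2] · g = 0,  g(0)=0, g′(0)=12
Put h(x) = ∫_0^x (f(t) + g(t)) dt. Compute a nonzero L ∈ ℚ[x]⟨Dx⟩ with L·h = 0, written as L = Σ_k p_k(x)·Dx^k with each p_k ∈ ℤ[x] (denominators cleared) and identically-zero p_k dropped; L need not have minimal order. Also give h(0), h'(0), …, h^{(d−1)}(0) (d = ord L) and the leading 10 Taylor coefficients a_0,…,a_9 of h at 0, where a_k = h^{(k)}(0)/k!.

L = -64·Dx + 16·Dx^2 - 4·Dx^3 + Dx^4  (order 4).
h: a_k = 0, -2, 2, -16/3, -40/3, -64/15, 64/45, -512/315, -128/63, -1024/2835, …
ICs: h(0) = 0, h′(0) = -2, h′′(0) = 4, h′′′(0) = -32.

f: a_k = -2, -8, -16, -64/3, -64/3, -256/15, -512/45, -2048/315, -1024/315, -4096/2835, …
g: a_k = 0, 12, 0, -32, 0, 128/5, 0, -1024/105, 0, 2048/945, …
h₀=f+g: left-lcm gives L₀, ord ≤ 3.
h=∫h₀ ⇒ L = L₀·Dx.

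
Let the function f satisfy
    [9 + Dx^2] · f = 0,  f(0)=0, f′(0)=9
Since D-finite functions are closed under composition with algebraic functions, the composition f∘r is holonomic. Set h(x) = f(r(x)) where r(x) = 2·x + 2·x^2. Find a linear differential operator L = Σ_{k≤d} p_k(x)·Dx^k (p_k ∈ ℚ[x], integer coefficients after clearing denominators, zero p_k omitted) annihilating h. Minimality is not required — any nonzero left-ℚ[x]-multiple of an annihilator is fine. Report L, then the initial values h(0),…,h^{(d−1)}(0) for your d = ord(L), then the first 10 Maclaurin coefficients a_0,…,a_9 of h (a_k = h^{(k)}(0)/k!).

L = (36 + 216·x + 432·x^2 + 288·x^3) - 2·Dx + (1 + 2·x)·Dx^2  (order 2).
h: a_k = 0, 18, 18, -108, -324, -648/5, 864, 62208/35, 3888/5, -85536/35, …
ICs: h(0) = 0, h′(0) = 18.

f: a_k = 0, 9, 0, -27/2, 0, 243/40, 0, -729/560, 0, 729/4480, …
f∘r: x↦r, Dx↦Dx/r' in L_f ⇒ L₀.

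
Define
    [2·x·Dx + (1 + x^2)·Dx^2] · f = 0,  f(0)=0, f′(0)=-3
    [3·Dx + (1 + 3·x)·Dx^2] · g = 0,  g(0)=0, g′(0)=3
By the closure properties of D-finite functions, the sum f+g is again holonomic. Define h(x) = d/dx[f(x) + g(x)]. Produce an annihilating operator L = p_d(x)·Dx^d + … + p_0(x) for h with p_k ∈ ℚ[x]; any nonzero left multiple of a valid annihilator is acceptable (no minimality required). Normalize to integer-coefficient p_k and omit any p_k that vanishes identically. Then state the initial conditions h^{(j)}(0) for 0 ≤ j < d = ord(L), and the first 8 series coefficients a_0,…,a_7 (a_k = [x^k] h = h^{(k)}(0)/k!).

L = (-6 - 54·x + 18·x^2 + 18·x^3) + (-20 - 12·x - 48·x^2 + 36·x^3 + 36·x^4)·Dx + (-3 - 7·x + 6·x^2 + 2·x^3 + 9·x^4 + 9·x^5)·Dx^2  (order 2).
h: a_k = 0, -9, 30, -81, 240, -729, 2190, -6561, …
ICs: h(0) = 0, h′(0) = -9.

f: a_k = 0, -3, 0, 1, 0, -3/5, 0, 3/7, …
g: a_k = 0, 3, -9/2, 9, -81/4, 243/5, -243/2, 2187/7, …
L₀ := lclm(L_f,L_g); ord L₀ ≤ 2+2.
Differentiate: ansatz ord ≤ ord L₀ ⇒ L.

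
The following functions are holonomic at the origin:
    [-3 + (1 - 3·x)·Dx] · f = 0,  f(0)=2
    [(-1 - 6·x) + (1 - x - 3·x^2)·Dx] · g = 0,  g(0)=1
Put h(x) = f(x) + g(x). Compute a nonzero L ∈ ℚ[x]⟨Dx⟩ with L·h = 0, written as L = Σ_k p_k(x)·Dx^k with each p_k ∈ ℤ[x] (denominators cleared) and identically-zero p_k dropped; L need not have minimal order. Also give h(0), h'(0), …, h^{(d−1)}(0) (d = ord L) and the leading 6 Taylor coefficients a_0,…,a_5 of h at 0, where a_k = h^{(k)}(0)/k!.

L = (6 - 108·x + 162·x^2 - 162·x^3) + (10 - 6·x - 108·x^2 + 270·x^3 - 324·x^4)·Dx + (-2 + 14·x - 33·x^2 + 18·x^3 + 54·x^4 - 81·x^5)·Dx^2  (order 2).
h: a_k = 3, 7, 22, 61, 181, 526, …
ICs: h(0) = 3, h′(0) = 7.

f: a_k = 2, 6, 18, 54, 162, 486, …
g: a_k = 1, 1, 4, 7, 19, 40, …
L₀ := lclm(L_f,L_g); ord L₀ ≤ 1+1.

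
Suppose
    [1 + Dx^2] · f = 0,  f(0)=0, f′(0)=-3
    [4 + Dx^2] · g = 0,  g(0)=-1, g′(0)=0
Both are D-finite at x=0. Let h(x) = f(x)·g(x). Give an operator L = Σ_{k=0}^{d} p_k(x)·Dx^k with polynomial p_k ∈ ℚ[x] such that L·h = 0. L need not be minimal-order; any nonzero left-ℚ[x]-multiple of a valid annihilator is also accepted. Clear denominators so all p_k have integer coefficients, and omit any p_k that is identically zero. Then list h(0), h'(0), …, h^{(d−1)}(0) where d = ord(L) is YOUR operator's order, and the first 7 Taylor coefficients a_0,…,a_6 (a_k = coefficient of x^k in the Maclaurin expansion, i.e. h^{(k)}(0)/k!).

f: a_k = 0, -3, 0, 1/2, 0, -1/40, 0, …
g: a_k = -1, 0, 2, 0, -2/3, 0, 4/45, …
f·g: L₀ = L_f ⊗_s L_g, ord ≤ 2·2.
L = 9 + 10·Dx^2 + Dx^4  (order 4).
h: a_k = 0, 3, 0, -13/2, 0, 121/40, 0, …
ICs: h(0) = 0, h′(0) = 3, h′′(0) = 0, h′′′(0) = -39.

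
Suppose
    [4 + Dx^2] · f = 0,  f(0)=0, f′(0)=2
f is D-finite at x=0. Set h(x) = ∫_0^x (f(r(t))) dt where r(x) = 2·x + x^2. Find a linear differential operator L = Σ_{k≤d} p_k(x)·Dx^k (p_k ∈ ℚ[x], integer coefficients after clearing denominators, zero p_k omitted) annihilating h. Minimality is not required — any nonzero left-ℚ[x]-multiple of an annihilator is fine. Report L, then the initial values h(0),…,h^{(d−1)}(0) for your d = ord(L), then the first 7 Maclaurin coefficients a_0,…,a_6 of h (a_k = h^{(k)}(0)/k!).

f: a_k = 0, 2, 0, -4/3, 0, 4/15, 0, …
f∘r: x↦r, Dx↦Dx/r' in L_f ⇒ L₀.
h=∫₀ˣh₀: take L = L₀·Dx.
L = (16 + 48·x + 48·x^2 + 16·x^3)·Dx - Dx^2 + (1 + x)·Dx^3  (order 3).
h: a_k = 0, 0, 2, 2/3, -8/3, -16/5, 4/45, …
ICs: h(0) = 0, h′(0) = 0, h′′(0) = 4.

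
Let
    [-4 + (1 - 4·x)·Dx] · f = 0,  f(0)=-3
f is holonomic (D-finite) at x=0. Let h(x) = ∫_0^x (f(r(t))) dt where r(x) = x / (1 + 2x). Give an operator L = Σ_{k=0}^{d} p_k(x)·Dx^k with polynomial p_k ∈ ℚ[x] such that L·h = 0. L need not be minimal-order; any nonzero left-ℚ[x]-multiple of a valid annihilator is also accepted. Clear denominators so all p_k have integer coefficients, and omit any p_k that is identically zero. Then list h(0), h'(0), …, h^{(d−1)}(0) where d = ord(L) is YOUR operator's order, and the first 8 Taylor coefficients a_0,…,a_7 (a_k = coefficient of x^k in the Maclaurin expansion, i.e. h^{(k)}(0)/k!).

f: a_k = -3, -12, -48, -192, -768, -3072, -12288, -49152, …
Change of var in L_f (x↦r) gives L₀.
h=∫h₀ ⇒ L = L₀·Dx.
L = 4·Dx + (-1 + 4·x^2)·Dx^2  (order 2).
h: a_k = 0, -3, -6, -8, -12, -96/5, -32, -384/7, …
ICs: h(0) = 0, h′(0) = -3.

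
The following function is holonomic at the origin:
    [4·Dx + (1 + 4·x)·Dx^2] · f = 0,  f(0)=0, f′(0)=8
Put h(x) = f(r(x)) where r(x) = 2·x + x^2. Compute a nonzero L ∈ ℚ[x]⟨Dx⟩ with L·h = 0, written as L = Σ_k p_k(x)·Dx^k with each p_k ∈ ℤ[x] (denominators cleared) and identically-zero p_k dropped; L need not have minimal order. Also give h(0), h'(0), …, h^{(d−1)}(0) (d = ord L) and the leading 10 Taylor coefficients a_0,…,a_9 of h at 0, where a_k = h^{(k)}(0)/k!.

f: a_k = 0, 8, -16, 128/3, -128, 2048/5, -4096/3, 32768/7, -16384, 524288/9, …
h₀=f(r): pull back L_f along r ⇒ L₀.
L = (7 + 8·x + 4·x^2)·Dx + (1 + 9·x + 12·x^2 + 4·x^3)·Dx^2  (order 2).
h: a_k = 0, 16, -56, 832/3, -1552, 46336/5, -172928/3, 2581504/7, -2408576, 143822848/9, …
ICs: h(0) = 0, h′(0) = 16.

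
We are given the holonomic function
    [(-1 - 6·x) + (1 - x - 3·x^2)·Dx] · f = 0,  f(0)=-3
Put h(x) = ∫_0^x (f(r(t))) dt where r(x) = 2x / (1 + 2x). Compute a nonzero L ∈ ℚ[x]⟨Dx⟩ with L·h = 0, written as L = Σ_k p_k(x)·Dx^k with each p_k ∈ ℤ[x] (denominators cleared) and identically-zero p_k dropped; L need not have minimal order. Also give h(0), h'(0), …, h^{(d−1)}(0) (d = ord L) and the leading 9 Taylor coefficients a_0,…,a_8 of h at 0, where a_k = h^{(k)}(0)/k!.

f: a_k = -3, -3, -12, -21, -57, -120, -291, -651, -1524, …
Substitute x→r, Dx→(1/r')Dx; clear ⇒ L₀.
Integrate: L := L₀·Dx.
L = (2 + 28·x)·Dx + (-1 - 4·x + 8·x^2 + 24·x^3)·Dx^2  (order 2).
h: a_k = 0, -3, -3, -12, 0, -432/5, 144, -6912/7, 3024, …
ICs: h(0) = 0, h′(0) = -3.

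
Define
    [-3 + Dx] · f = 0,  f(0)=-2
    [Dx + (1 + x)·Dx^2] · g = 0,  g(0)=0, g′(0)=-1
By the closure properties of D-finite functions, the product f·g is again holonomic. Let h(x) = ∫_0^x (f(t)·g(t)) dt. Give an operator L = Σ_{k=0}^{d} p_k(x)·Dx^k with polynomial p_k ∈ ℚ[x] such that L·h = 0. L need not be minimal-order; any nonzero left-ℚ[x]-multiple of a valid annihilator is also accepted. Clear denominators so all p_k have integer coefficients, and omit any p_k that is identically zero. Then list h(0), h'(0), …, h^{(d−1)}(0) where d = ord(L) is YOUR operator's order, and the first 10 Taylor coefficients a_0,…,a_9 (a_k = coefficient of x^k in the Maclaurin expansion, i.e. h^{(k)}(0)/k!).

f: a_k = -2, -6, -9, -9, -27/4, -81/20, -81/40, -243/280, -729/2240, -243/2240, …
g: a_k = 0, -1, 1/2, -1/3, 1/4, -1/5, 1/6, -1/7, 1/8, -1/9, …
f·g: L₀ = L_f ⊗_s L_g, ord ≤ 1·2.
h=∫h₀ ⇒ L = L₀·Dx.
L = (6 + 9·x)·Dx + (-5 - 6·x)·Dx^2 + (1 + x)·Dx^3  (order 3).
h: a_k = 0, 0, 1, 5/3, 5/3, 6/5, 83/120, 55/168, 19/140, 17/360, …
ICs: h(0) = 0, h′(0) = 0, h′′(0) = 2.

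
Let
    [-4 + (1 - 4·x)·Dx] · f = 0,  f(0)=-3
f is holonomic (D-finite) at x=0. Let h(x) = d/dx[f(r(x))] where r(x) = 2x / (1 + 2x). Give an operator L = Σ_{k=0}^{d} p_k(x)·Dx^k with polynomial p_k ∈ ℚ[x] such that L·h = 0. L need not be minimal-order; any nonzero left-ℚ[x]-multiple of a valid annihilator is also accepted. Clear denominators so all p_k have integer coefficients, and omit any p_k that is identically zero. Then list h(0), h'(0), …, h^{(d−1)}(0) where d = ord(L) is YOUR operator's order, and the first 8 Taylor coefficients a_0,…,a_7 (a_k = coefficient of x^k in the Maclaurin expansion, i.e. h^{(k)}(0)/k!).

f: a_k = -3, -12, -48, -192, -768, -3072, -12288, -49152, …
L₀ from L_f via x↦r, Dx↦r'^{-1}Dx.
h=h₀': d/dx-closure on L₀ ⇒ L.
L = 12 + (-1 + 6·x)·Dx  (order 1).
h: a_k = -24, -288, -2592, -20736, -155520, -1119744, -7838208, -53747712, …
ICs: h(0) = -24.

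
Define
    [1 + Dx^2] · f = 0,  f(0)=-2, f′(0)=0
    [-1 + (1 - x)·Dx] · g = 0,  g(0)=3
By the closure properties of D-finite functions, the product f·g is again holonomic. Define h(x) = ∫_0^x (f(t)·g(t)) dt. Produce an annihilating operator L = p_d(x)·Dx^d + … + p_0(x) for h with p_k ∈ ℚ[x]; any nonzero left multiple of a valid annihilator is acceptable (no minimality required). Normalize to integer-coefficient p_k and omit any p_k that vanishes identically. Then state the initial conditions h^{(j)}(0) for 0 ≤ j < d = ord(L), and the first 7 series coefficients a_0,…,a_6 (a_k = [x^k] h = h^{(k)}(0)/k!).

f: a_k = -2, 0, 1, 0, -1/12, 0, 1/360, …
g: a_k = 3, 3, 3, 3, 3, 3, 3, …
Sym-product of L_f,L_g gives L₀ (≤ ord 2).
Integrate: L := L₀·Dx.
L = (-1 + x)·Dx + 2·Dx^2 + (-1 + x)·Dx^3  (order 3).
h: a_k = 0, -6, -3, -1, -3/4, -13/20, -13/24, …
ICs: h(0) = 0, h′(0) = -6, h′′(0) = -6.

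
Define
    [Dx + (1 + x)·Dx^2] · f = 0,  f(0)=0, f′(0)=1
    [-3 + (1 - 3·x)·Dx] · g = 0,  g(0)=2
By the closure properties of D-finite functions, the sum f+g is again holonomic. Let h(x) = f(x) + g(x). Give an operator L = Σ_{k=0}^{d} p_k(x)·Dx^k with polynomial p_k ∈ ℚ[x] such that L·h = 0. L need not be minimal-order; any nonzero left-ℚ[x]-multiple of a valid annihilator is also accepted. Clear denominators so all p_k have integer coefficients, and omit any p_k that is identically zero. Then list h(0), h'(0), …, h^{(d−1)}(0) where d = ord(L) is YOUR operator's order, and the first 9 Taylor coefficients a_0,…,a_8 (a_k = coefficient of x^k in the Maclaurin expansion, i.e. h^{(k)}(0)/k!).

L = (-66 - 18·x)·Dx + (-52 - 120·x - 36·x^2)·Dx^2 + (7 - 11·x - 27·x^2 - 9·x^3)·Dx^3  (order 3).
h: a_k = 2, 7, 35/2, 163/3, 647/4, 2431/5, 8747/6, 30619/7, 104975/8, …
ICs: h(0) = 2, h′(0) = 7, h′′(0) = 35.

f: a_k = 0, 1, -1/2, 1/3, -1/4, 1/5, -1/6, 1/7, -1/8, …
g: a_k = 2, 6, 18, 54, 162, 486, 1458, 4374, 13122, …
h₀=f+g: left-lcm gives L₀, ord ≤ 3.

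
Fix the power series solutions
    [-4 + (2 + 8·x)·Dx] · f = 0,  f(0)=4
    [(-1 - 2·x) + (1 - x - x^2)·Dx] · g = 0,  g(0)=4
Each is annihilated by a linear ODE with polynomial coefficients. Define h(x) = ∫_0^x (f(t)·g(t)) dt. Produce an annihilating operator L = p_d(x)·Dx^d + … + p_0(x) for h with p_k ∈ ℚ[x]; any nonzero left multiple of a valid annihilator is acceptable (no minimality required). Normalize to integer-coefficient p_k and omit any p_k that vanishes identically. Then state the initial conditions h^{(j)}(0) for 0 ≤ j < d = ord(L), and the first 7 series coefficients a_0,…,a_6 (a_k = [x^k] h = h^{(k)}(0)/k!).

f: a_k = 4, 8, -8, 16, -40, 112, -336, …
g: a_k = 4, 4, 8, 12, 20, 32, 52, …
Product ⇒ symmetric product L₀, ord ≤ 1.
h=∫h₀ ⇒ L = L₀·Dx.
L = (3 + 4·x + 6·x^2)·Dx + (-1 - 3·x + 5·x^2 + 4·x^3)·Dx^2  (order 2).
h: a_k = 0, 16, 24, 32/3, 36, 16/5, 304/3, …
ICs: h(0) = 0, h′(0) = 16.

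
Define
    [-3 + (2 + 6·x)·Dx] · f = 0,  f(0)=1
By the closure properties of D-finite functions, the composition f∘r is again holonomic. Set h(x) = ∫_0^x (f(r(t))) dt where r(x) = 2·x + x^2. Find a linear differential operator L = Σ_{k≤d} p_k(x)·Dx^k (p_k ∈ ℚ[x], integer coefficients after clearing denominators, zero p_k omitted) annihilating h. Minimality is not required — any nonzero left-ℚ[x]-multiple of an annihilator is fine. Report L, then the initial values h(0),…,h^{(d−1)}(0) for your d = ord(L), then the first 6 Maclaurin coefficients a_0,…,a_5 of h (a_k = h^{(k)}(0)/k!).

f: a_k = 1, 3/2, -9/8, 27/16, -405/128, 1701/256, …
L₀ from L_f via x↦r, Dx↦r'^{-1}Dx.
h=∫₀ˣh₀: take L = L₀·Dx.
L = (-3 - 3·x)·Dx + (1 + 6·x + 3·x^2)·Dx^2  (order 2).
h: a_k = 0, 1, 3/2, -1, 9/4, -63/10, …
ICs: h(0) = 0, h′(0) = 1.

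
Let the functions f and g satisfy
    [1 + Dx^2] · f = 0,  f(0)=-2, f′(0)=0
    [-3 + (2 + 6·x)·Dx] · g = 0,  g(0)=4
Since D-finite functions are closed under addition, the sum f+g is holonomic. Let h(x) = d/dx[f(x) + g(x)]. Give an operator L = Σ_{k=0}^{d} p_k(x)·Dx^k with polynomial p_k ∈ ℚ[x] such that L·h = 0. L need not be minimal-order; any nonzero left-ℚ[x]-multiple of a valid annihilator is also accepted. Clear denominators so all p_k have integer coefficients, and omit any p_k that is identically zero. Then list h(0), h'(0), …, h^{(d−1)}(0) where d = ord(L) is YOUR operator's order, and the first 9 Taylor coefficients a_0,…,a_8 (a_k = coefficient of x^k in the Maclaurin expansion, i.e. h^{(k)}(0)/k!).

L = (-417 - 72·x - 108·x^2) + (-62 - 234·x - 216·x^2 - 216·x^3)·Dx + (-417 - 72·x - 108·x^2)·Dx^2 + (-62 - 234·x - 216·x^2 - 216·x^3)·Dx^3  (order 3).
h: a_k = 6, -7, 81/4, -1223/24, 8505/64, -688873/1920, 505197/512, -886620863/322560, 126660105/16384, …
ICs: h(0) = 6, h′(0) = -7, h′′(0) = 81/2.

f: a_k = -2, 0, 1, 0, -1/12, 0, 1/360, 0, -1/20160, …
g: a_k = 4, 6, -9/2, 27/4, -405/32, 1701/64, -15309/256, 72171/512, -2814669/8192, …
h₀=f+g: left-lcm gives L₀, ord ≤ 3.
Derive L from L₀ (diff closure).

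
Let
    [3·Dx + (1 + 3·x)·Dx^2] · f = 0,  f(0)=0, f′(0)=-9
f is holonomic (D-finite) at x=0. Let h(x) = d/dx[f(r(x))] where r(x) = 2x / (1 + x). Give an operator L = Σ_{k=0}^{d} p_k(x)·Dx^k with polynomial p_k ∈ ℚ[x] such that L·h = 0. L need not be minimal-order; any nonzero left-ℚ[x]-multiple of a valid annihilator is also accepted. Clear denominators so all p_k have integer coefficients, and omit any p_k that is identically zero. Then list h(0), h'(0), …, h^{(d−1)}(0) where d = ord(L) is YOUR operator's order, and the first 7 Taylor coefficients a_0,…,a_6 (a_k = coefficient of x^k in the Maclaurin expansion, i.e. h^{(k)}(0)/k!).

L = (8 + 14·x) + (1 + 8·x + 7·x^2)·Dx  (order 1).
h: a_k = -18, 144, -1026, 7200, -50418, 352944, -2470626, …
ICs: h(0) = -18.

f: a_k = 0, -9, 27/2, -27, 243/4, -729/5, 729/2, …
f∘r: x↦r, Dx↦Dx/r' in L_f ⇒ L₀.
Differentiate: ansatz ord ≤ ord L₀ ⇒ L.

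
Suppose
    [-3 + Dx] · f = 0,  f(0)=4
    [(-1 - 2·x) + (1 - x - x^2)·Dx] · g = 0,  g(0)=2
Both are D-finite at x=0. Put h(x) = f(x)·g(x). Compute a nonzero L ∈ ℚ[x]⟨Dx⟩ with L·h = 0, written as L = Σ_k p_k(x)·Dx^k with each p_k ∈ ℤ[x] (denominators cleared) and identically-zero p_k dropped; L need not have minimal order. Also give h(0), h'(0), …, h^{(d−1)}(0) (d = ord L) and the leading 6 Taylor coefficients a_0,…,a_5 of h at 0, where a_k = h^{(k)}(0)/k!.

f: a_k = 4, 12, 18, 18, 27/2, 81/10, …
g: a_k = 2, 2, 4, 6, 10, 16, …
f·g: L₀ = L_f ⊗_s L_g, ord ≤ 1·1.
L = (4 - x - 3·x^2) + (-1 + x + x^2)·Dx  (order 1).
h: a_k = 8, 32, 76, 144, 247, 2036/5, …
ICs: h(0) = 8.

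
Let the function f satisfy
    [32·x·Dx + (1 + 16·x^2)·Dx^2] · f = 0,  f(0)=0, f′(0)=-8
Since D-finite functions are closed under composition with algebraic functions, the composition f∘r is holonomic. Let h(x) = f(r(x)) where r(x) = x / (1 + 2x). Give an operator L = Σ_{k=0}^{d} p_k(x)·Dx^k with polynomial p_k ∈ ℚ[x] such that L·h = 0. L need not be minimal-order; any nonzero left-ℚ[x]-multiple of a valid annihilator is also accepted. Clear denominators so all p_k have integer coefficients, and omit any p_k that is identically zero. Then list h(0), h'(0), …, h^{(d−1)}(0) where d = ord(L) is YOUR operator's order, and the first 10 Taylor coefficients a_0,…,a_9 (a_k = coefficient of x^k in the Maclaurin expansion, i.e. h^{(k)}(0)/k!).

L = (4 + 40·x)·Dx + (1 + 4·x + 20·x^2)·Dx^2  (order 2).
h: a_k = 0, -8, 16, 32/3, -192, 2432/5, 2816/3, -71168/7, 21504, 735232/9, …
ICs: h(0) = 0, h′(0) = -8.

f: a_k = 0, -8, 0, 128/3, 0, -2048/5, 0, 32768/7, 0, -524288/9, …
f∘r: x↦r, Dx↦Dx/r' in L_f ⇒ L₀.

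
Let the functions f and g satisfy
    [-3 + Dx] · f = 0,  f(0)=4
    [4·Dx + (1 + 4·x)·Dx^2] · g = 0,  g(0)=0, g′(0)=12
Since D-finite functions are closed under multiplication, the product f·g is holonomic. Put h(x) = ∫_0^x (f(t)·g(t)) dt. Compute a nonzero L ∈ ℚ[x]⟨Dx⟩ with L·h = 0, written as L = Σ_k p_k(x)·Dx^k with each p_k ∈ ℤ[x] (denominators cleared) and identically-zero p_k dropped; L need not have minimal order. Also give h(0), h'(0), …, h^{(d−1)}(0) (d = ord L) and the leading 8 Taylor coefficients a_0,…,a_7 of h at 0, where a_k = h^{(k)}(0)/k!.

f: a_k = 4, 12, 18, 18, 27/2, 81/10, 81/20, 243/140, …
g: a_k = 0, 12, -24, 64, -192, 3072/5, -2048, 49152/7, …
h₀=f·g: eliminate ⇒ L₀, order ≤ 1·2.
h=∫₀ˣh₀: take L = L₀·Dx.
L = (-3 + 36·x)·Dx + (-2 - 24·x)·Dx^2 + (1 + 4·x)·Dx^3  (order 3).
h: a_k = 0, 0, 24, 16, 46, -216/5, 863/5, -3350/7, …
ICs: h(0) = 0, h′(0) = 0, h′′(0) = 48.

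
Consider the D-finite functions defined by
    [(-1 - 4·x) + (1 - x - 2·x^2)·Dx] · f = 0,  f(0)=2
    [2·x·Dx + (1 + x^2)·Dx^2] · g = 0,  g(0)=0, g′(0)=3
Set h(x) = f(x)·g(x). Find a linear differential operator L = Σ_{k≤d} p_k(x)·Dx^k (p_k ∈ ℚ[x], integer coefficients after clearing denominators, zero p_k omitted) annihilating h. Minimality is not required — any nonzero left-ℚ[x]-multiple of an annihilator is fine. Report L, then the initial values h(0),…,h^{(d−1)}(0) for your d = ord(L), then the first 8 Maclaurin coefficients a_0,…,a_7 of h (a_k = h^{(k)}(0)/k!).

L = (4 + 2·x + 12·x^2) + (2 + 6·x + 4·x^2 + 12·x^3)·Dx + (-1 + x + x^2 + x^3 + 2·x^4)·Dx^2  (order 2).
h: a_k = 0, 6, 6, 16, 28, 306/5, 586/5, 8356/35, …
ICs: h(0) = 0, h′(0) = 6.

f: a_k = 2, 2, 6, 10, 22, 42, 86, 170, …
g: a_k = 0, 3, 0, -1, 0, 3/5, 0, -3/7, …
L₀ := L_f ⊗_s L_g (sym. prod.), ord ≤ 2.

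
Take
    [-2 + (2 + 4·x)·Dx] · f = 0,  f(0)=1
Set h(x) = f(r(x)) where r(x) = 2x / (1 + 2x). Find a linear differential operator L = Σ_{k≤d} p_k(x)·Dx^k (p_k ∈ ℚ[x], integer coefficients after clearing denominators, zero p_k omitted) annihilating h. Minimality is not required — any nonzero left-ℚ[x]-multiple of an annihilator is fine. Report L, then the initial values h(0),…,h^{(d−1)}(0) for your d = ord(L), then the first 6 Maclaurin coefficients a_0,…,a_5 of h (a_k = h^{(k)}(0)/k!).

L = -2 + (1 + 8·x + 12·x^2)·Dx  (order 1).
h: a_k = 1, 2, -6, 20, -74, 300, …
ICs: h(0) = 1.

f: a_k = 1, 1, -1/2, 1/2, -5/8, 7/8, …
L₀ from L_f via x↦r, Dx↦r'^{-1}Dx.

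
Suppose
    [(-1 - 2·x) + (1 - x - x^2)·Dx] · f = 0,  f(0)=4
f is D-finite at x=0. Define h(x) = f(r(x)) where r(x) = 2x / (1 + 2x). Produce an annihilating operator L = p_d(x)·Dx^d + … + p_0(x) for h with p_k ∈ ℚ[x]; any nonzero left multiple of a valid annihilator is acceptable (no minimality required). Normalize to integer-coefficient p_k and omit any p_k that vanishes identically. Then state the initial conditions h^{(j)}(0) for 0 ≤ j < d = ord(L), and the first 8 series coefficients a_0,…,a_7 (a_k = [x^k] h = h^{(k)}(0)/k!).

L = (2 + 12·x) + (-1 - 4·x + 8·x^3)·Dx  (order 1).
h: a_k = 4, 8, 16, 0, 64, -128, 512, -1536, …
ICs: h(0) = 4.

f: a_k = 4, 4, 8, 12, 20, 32, 52, 84, …
Change of var in L_f (x↦r) gives L₀.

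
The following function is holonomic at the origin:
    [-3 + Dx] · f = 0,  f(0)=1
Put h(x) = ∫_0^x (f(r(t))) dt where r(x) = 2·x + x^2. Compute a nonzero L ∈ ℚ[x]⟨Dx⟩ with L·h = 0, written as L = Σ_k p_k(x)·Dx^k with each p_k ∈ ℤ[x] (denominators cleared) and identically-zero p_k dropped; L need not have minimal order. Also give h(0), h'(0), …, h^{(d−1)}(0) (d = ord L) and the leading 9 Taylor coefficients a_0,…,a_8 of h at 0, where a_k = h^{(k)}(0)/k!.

f: a_k = 1, 3, 9/2, 9/2, 27/8, 81/40, 81/80, 243/560, 729/4480, …
h₀=f(r): pull back L_f along r ⇒ L₀.
h=∫₀ˣh₀: take L = L₀·Dx.
L = (-6 - 6·x)·Dx + Dx^2  (order 2).
h: a_k = 0, 1, 3, 7, 27/2, 45/2, 333/10, 3123/70, 15363/280, …
ICs: h(0) = 0, h′(0) = 1.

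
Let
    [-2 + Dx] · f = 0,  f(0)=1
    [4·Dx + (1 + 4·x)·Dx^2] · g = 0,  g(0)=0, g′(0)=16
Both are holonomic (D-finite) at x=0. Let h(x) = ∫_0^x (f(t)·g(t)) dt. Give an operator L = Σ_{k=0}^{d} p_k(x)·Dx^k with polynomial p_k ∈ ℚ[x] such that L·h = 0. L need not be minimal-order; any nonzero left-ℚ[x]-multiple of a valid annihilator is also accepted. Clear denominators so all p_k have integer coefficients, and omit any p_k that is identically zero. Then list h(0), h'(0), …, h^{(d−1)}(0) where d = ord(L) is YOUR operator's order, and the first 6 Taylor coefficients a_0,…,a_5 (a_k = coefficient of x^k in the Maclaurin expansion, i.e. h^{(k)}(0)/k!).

f: a_k = 1, 2, 2, 4/3, 2/3, 4/15, …
g: a_k = 0, 16, -32, 256/3, -256, 4096/5, …
Sym-product of L_f,L_g gives L₀ (≤ ord 2).
h=∫h₀ ⇒ L = L₀·Dx.
L = (-4 + 16·x)·Dx - 16·x·Dx^2 + (1 + 4·x)·Dx^3  (order 3).
h: a_k = 0, 0, 8, 0, 40/3, -128/5, …
ICs: h(0) = 0, h′(0) = 0, h′′(0) = 16.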